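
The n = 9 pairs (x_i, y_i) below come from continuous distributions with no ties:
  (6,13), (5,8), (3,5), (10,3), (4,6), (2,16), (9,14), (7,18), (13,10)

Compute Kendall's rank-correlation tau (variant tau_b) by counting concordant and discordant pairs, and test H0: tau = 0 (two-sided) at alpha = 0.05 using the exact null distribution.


Step 1: Enumerate the 36 unordered pairs (i,j) with i<j and classify each by sign(x_j-x_i) * sign(y_j-y_i).
  (1,2):dx=-1,dy=-5->C; (1,3):dx=-3,dy=-8->C; (1,4):dx=+4,dy=-10->D; (1,5):dx=-2,dy=-7->C
  (1,6):dx=-4,dy=+3->D; (1,7):dx=+3,dy=+1->C; (1,8):dx=+1,dy=+5->C; (1,9):dx=+7,dy=-3->D
  (2,3):dx=-2,dy=-3->C; (2,4):dx=+5,dy=-5->D; (2,5):dx=-1,dy=-2->C; (2,6):dx=-3,dy=+8->D
  (2,7):dx=+4,dy=+6->C; (2,8):dx=+2,dy=+10->C; (2,9):dx=+8,dy=+2->C; (3,4):dx=+7,dy=-2->D
  (3,5):dx=+1,dy=+1->C; (3,6):dx=-1,dy=+11->D; (3,7):dx=+6,dy=+9->C; (3,8):dx=+4,dy=+13->C
  (3,9):dx=+10,dy=+5->C; (4,5):dx=-6,dy=+3->D; (4,6):dx=-8,dy=+13->D; (4,7):dx=-1,dy=+11->D
  (4,8):dx=-3,dy=+15->D; (4,9):dx=+3,dy=+7->C; (5,6):dx=-2,dy=+10->D; (5,7):dx=+5,dy=+8->C
  (5,8):dx=+3,dy=+12->C; (5,9):dx=+9,dy=+4->C; (6,7):dx=+7,dy=-2->D; (6,8):dx=+5,dy=+2->C
  (6,9):dx=+11,dy=-6->D; (7,8):dx=-2,dy=+4->D; (7,9):dx=+4,dy=-4->D; (8,9):dx=+6,dy=-8->D
Step 2: C = 19, D = 17, total pairs = 36.
Step 3: tau = (C - D)/(n(n-1)/2) = (19 - 17)/36 = 0.055556.
Step 4: Exact two-sided p-value (enumerate n! = 362880 permutations of y under H0): p = 0.919455.
Step 5: alpha = 0.05. fail to reject H0.

tau_b = 0.0556 (C=19, D=17), p = 0.919455, fail to reject H0.


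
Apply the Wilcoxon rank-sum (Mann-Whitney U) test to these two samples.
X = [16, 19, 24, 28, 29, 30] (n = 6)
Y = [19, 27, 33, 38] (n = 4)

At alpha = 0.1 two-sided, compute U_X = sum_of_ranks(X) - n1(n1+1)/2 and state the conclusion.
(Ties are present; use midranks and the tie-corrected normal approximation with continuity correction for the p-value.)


Step 1: Combine and sort all 10 observations; assign midranks.
sorted (value, group): (16,X), (19,X), (19,Y), (24,X), (27,Y), (28,X), (29,X), (30,X), (33,Y), (38,Y)
ranks: 16->1, 19->2.5, 19->2.5, 24->4, 27->5, 28->6, 29->7, 30->8, 33->9, 38->10
Step 2: Rank sum for X: R1 = 1 + 2.5 + 4 + 6 + 7 + 8 = 28.5.
Step 3: U_X = R1 - n1(n1+1)/2 = 28.5 - 6*7/2 = 28.5 - 21 = 7.5.
       U_Y = n1*n2 - U_X = 24 - 7.5 = 16.5.
Step 4: Ties are present, so use the tie-corrected normal approximation (with continuity correction) for the p-value.
Step 5: p-value = 0.392330; compare to alpha = 0.1. fail to reject H0.

U_X = 7.5, p = 0.392330, fail to reject H0 at alpha = 0.1.


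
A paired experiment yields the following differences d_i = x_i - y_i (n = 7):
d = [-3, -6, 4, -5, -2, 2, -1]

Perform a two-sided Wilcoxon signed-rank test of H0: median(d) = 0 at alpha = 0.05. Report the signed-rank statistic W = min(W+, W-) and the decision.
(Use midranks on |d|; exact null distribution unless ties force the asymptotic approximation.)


Step 1: Drop any zero differences (none here) and take |d_i|.
|d| = [3, 6, 4, 5, 2, 2, 1]
Step 2: Midrank |d_i| (ties get averaged ranks).
ranks: |3|->4, |6|->7, |4|->5, |5|->6, |2|->2.5, |2|->2.5, |1|->1
Step 3: Attach original signs; sum ranks with positive sign and with negative sign.
W+ = 5 + 2.5 = 7.5
W- = 4 + 7 + 6 + 2.5 + 1 = 20.5
(Check: W+ + W- = 28 should equal n(n+1)/2 = 28.)
Step 4: Test statistic W = min(W+, W-) = 7.5.
Step 5: Ties in |d|, so use the tie-corrected normal approximation.
        E[W] = n(n+1)/4 = 7*8/4 = 14.
        Tie groups: |d|=2 (t=2); sum(t^3 - t) = 6.
        Var[W] = n(n+1)(2n+1)/24 - sum(t^3-t)/48 = 840/24 - 6/48 = 34.875.
        z = (W - E[W]) / sqrt(Var[W]) = (7.5 - 14) / 5.9055 = -1.1007.
        Two-sided p = 2*Phi(z) = 0.271041.
Step 6: alpha = 0.05. fail to reject H0.

W+ = 7.5, W- = 20.5, W = min = 7.5, p = 0.271041, fail to reject H0.


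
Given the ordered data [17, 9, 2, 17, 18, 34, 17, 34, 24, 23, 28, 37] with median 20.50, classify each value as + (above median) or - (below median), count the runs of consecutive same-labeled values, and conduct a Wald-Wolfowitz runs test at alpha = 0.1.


Step 1: Compute median = 20.50; label A = above, B = below.
Labels in order: BBBBBABAAAAA  (n_A = 6, n_B = 6)
Step 2: Count runs R = 4.
Step 3: Under H0 (random ordering), E[R] = 2*n_A*n_B/(n_A+n_B) + 1 = 2*6*6/12 + 1 = 7.0000.
        Var[R] = 2*n_A*n_B*(2*n_A*n_B - n_A - n_B) / ((n_A+n_B)^2 * (n_A+n_B-1)) = 4320/1584 = 2.7273.
        SD[R] = 1.6514.
Step 4: Continuity-corrected z = (R + 0.5 - E[R]) / SD[R] = (4 + 0.5 - 7.0000) / 1.6514 = -1.5138.
Step 5: Two-sided p-value via normal approximation = 2*(1 - Phi(|z|)) = 0.130070.
Step 6: alpha = 0.1. fail to reject H0.

R = 4, z = -1.5138, p = 0.130070, fail to reject H0.


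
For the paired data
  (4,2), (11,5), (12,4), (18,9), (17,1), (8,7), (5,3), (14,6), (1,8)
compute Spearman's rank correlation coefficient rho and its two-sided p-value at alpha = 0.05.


Step 1: Rank x and y separately (midranks; no ties here).
rank(x): 4->2, 11->5, 12->6, 18->9, 17->8, 8->4, 5->3, 14->7, 1->1
rank(y): 2->2, 5->5, 4->4, 9->9, 1->1, 7->7, 3->3, 6->6, 8->8
Step 2: d_i = R_x(i) - R_y(i); compute d_i^2.
  (2-2)^2=0, (5-5)^2=0, (6-4)^2=4, (9-9)^2=0, (8-1)^2=49, (4-7)^2=9, (3-3)^2=0, (7-6)^2=1, (1-8)^2=49
sum(d^2) = 112.
Step 3: rho = 1 - 6*112 / (9*(9^2 - 1)) = 1 - 672/720 = 0.066667.
Step 4: Under H0, t = rho * sqrt((n-2)/(1-rho^2)) = 0.1768 ~ t(7).
Step 5: Two-sided p-value from the t-distribution with 7 df = 0.864690.
Step 6: alpha = 0.05. fail to reject H0.

rho = 0.0667, p = 0.864690, fail to reject H0 at alpha = 0.05.


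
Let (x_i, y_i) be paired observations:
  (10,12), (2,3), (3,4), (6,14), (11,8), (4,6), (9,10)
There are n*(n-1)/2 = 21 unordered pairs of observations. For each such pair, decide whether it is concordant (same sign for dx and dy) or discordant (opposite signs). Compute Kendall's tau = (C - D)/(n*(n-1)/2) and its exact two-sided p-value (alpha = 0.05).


Step 1: Enumerate the 21 unordered pairs (i,j) with i<j and classify each by sign(x_j-x_i) * sign(y_j-y_i).
  (1,2):dx=-8,dy=-9->C; (1,3):dx=-7,dy=-8->C; (1,4):dx=-4,dy=+2->D; (1,5):dx=+1,dy=-4->D
  (1,6):dx=-6,dy=-6->C; (1,7):dx=-1,dy=-2->C; (2,3):dx=+1,dy=+1->C; (2,4):dx=+4,dy=+11->C
  (2,5):dx=+9,dy=+5->C; (2,6):dx=+2,dy=+3->C; (2,7):dx=+7,dy=+7->C; (3,4):dx=+3,dy=+10->C
  (3,5):dx=+8,dy=+4->C; (3,6):dx=+1,dy=+2->C; (3,7):dx=+6,dy=+6->C; (4,5):dx=+5,dy=-6->D
  (4,6):dx=-2,dy=-8->C; (4,7):dx=+3,dy=-4->D; (5,6):dx=-7,dy=-2->C; (5,7):dx=-2,dy=+2->D
  (6,7):dx=+5,dy=+4->C
Step 2: C = 16, D = 5, total pairs = 21.
Step 3: tau = (C - D)/(n(n-1)/2) = (16 - 5)/21 = 0.523810.
Step 4: Exact two-sided p-value (enumerate n! = 5040 permutations of y under H0): p = 0.136111.
Step 5: alpha = 0.05. fail to reject H0.

tau_b = 0.5238 (C=16, D=5), p = 0.136111, fail to reject H0.


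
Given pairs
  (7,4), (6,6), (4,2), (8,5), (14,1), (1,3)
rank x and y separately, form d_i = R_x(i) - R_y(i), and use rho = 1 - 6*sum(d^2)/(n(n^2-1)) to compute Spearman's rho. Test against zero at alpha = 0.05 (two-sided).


Step 1: Rank x and y separately (midranks; no ties here).
rank(x): 7->4, 6->3, 4->2, 8->5, 14->6, 1->1
rank(y): 4->4, 6->6, 2->2, 5->5, 1->1, 3->3
Step 2: d_i = R_x(i) - R_y(i); compute d_i^2.
  (4-4)^2=0, (3-6)^2=9, (2-2)^2=0, (5-5)^2=0, (6-1)^2=25, (1-3)^2=4
sum(d^2) = 38.
Step 3: rho = 1 - 6*38 / (6*(6^2 - 1)) = 1 - 228/210 = -0.085714.
Step 4: Under H0, t = rho * sqrt((n-2)/(1-rho^2)) = -0.1721 ~ t(4).
Step 5: Two-sided p-value from the t-distribution with 4 df = 0.871743.
Step 6: alpha = 0.05. fail to reject H0.

rho = -0.0857, p = 0.871743, fail to reject H0 at alpha = 0.05.


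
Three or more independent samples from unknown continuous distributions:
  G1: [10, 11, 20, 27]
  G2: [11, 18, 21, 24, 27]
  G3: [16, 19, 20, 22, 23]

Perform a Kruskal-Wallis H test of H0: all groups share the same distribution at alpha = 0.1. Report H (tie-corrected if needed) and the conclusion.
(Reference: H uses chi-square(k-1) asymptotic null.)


Step 1: Combine all N = 14 observations and assign midranks.
sorted (value, group, rank): (10,G1,1), (11,G1,2.5), (11,G2,2.5), (16,G3,4), (18,G2,5), (19,G3,6), (20,G1,7.5), (20,G3,7.5), (21,G2,9), (22,G3,10), (23,G3,11), (24,G2,12), (27,G1,13.5), (27,G2,13.5)
Step 2: Sum ranks within each group.
R_1 = 24.5 (n_1 = 4)
R_2 = 42 (n_2 = 5)
R_3 = 38.5 (n_3 = 5)
Step 3: H = 12/(N(N+1)) * sum(R_i^2/n_i) - 3(N+1)
     = 12/(14*15) * (24.5^2/4 + 42^2/5 + 38.5^2/5) - 3*15
     = 0.057143 * 799.312 - 45
     = 0.675000.
Step 4: Ties present; correction factor C = 1 - 18/(14^3 - 14) = 0.993407. Corrected H = 0.675000 / 0.993407 = 0.679480.
Step 5: Under H0, H ~ chi^2(2); p-value = 0.711955.
Step 6: alpha = 0.1. fail to reject H0.

H = 0.6795, df = 2, p = 0.711955, fail to reject H0.


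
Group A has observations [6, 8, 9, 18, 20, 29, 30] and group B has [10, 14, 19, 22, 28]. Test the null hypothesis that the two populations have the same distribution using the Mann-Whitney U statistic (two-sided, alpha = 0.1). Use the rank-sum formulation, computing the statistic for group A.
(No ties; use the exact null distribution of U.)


Step 1: Combine and sort all 12 observations; assign midranks.
sorted (value, group): (6,X), (8,X), (9,X), (10,Y), (14,Y), (18,X), (19,Y), (20,X), (22,Y), (28,Y), (29,X), (30,X)
ranks: 6->1, 8->2, 9->3, 10->4, 14->5, 18->6, 19->7, 20->8, 22->9, 28->10, 29->11, 30->12
Step 2: Rank sum for X: R1 = 1 + 2 + 3 + 6 + 8 + 11 + 12 = 43.
Step 3: U_X = R1 - n1(n1+1)/2 = 43 - 7*8/2 = 43 - 28 = 15.
       U_Y = n1*n2 - U_X = 35 - 15 = 20.
Step 4: No ties, so the exact null distribution of U (based on enumerating the C(12,7) = 792 equally likely rank assignments) gives the two-sided p-value.
Step 5: p-value = 0.755051; compare to alpha = 0.1. fail to reject H0.

U_X = 15, p = 0.755051, fail to reject H0 at alpha = 0.1.


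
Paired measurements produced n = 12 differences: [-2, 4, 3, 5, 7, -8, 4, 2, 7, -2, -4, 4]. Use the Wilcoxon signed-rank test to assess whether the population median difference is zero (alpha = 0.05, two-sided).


Step 1: Drop any zero differences (none here) and take |d_i|.
|d| = [2, 4, 3, 5, 7, 8, 4, 2, 7, 2, 4, 4]
Step 2: Midrank |d_i| (ties get averaged ranks).
ranks: |2|->2, |4|->6.5, |3|->4, |5|->9, |7|->10.5, |8|->12, |4|->6.5, |2|->2, |7|->10.5, |2|->2, |4|->6.5, |4|->6.5
Step 3: Attach original signs; sum ranks with positive sign and with negative sign.
W+ = 6.5 + 4 + 9 + 10.5 + 6.5 + 2 + 10.5 + 6.5 = 55.5
W- = 2 + 12 + 2 + 6.5 = 22.5
(Check: W+ + W- = 78 should equal n(n+1)/2 = 78.)
Step 4: Test statistic W = min(W+, W-) = 22.5.
Step 5: Ties in |d|, so use the tie-corrected normal approximation.
        E[W] = n(n+1)/4 = 12*13/4 = 39.
        Tie groups: |d|=2 (t=3), |d|=4 (t=4), |d|=7 (t=2); sum(t^3 - t) = 90.
        Var[W] = n(n+1)(2n+1)/24 - sum(t^3-t)/48 = 3900/24 - 90/48 = 160.625.
        z = (W - E[W]) / sqrt(Var[W]) = (22.5 - 39) / 12.6738 = -1.3019.
        Two-sided p = 2*Phi(z) = 0.192951.
Step 6: alpha = 0.05. fail to reject H0.

W+ = 55.5, W- = 22.5, W = min = 22.5, p = 0.192951, fail to reject H0.


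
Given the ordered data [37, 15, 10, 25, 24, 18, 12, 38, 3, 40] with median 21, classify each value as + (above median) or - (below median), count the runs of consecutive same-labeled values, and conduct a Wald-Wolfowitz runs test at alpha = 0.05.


Step 1: Compute median = 21; label A = above, B = below.
Labels in order: ABBAABBABA  (n_A = 5, n_B = 5)
Step 2: Count runs R = 7.
Step 3: Under H0 (random ordering), E[R] = 2*n_A*n_B/(n_A+n_B) + 1 = 2*5*5/10 + 1 = 6.0000.
        Var[R] = 2*n_A*n_B*(2*n_A*n_B - n_A - n_B) / ((n_A+n_B)^2 * (n_A+n_B-1)) = 2000/900 = 2.2222.
        SD[R] = 1.4907.
Step 4: Continuity-corrected z = (R - 0.5 - E[R]) / SD[R] = (7 - 0.5 - 6.0000) / 1.4907 = 0.3354.
Step 5: Two-sided p-value via normal approximation = 2*(1 - Phi(|z|)) = 0.737316.
Step 6: alpha = 0.05. fail to reject H0.

R = 7, z = 0.3354, p = 0.737316, fail to reject H0.


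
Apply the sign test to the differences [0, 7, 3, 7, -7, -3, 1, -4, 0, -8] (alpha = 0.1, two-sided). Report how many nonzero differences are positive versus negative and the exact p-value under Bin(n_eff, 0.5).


Step 1: Discard zero differences. Original n = 10; n_eff = number of nonzero differences = 8.
Nonzero differences (with sign): +7, +3, +7, -7, -3, +1, -4, -8
Step 2: Count signs: positive = 4, negative = 4.
Step 3: Under H0: P(positive) = 0.5, so the number of positives S ~ Bin(8, 0.5).
Step 4: Two-sided exact p-value = sum of Bin(8,0.5) probabilities at or below the observed probability = 1.000000.
Step 5: alpha = 0.1. fail to reject H0.

n_eff = 8, pos = 4, neg = 4, p = 1.000000, fail to reject H0.


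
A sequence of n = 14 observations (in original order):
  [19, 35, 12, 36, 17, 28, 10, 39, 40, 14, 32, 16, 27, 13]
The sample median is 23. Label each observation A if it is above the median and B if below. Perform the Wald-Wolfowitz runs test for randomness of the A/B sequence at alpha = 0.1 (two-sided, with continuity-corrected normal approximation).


Step 1: Compute median = 23; label A = above, B = below.
Labels in order: BABABABAABABAB  (n_A = 7, n_B = 7)
Step 2: Count runs R = 13.
Step 3: Under H0 (random ordering), E[R] = 2*n_A*n_B/(n_A+n_B) + 1 = 2*7*7/14 + 1 = 8.0000.
        Var[R] = 2*n_A*n_B*(2*n_A*n_B - n_A - n_B) / ((n_A+n_B)^2 * (n_A+n_B-1)) = 8232/2548 = 3.2308.
        SD[R] = 1.7974.
Step 4: Continuity-corrected z = (R - 0.5 - E[R]) / SD[R] = (13 - 0.5 - 8.0000) / 1.7974 = 2.5036.
Step 5: Two-sided p-value via normal approximation = 2*(1 - Phi(|z|)) = 0.012295.
Step 6: alpha = 0.1. reject H0.

R = 13, z = 2.5036, p = 0.012295, reject H0.


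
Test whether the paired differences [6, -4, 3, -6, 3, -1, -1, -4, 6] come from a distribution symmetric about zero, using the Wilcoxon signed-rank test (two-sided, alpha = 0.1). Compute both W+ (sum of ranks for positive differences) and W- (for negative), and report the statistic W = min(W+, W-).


Step 1: Drop any zero differences (none here) and take |d_i|.
|d| = [6, 4, 3, 6, 3, 1, 1, 4, 6]
Step 2: Midrank |d_i| (ties get averaged ranks).
ranks: |6|->8, |4|->5.5, |3|->3.5, |6|->8, |3|->3.5, |1|->1.5, |1|->1.5, |4|->5.5, |6|->8
Step 3: Attach original signs; sum ranks with positive sign and with negative sign.
W+ = 8 + 3.5 + 3.5 + 8 = 23
W- = 5.5 + 8 + 1.5 + 1.5 + 5.5 = 22
(Check: W+ + W- = 45 should equal n(n+1)/2 = 45.)
Step 4: Test statistic W = min(W+, W-) = 22.
Step 5: Ties in |d|, so use the tie-corrected normal approximation.
        E[W] = n(n+1)/4 = 9*10/4 = 22.5.
        Tie groups: |d|=1 (t=2), |d|=3 (t=2), |d|=4 (t=2), |d|=6 (t=3); sum(t^3 - t) = 42.
        Var[W] = n(n+1)(2n+1)/24 - sum(t^3-t)/48 = 1710/24 - 42/48 = 70.375.
        z = (W - E[W]) / sqrt(Var[W]) = (22 - 22.5) / 8.3890 = -0.0596.
        Two-sided p = 2*Phi(z) = 0.952473.
Step 6: alpha = 0.1. fail to reject H0.

W+ = 23, W- = 22, W = min = 22, p = 0.952473, fail to reject H0.


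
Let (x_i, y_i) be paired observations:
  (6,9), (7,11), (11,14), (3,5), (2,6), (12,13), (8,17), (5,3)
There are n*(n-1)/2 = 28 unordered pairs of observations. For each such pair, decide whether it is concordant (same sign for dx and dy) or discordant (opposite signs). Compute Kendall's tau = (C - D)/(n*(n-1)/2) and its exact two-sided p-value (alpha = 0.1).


Step 1: Enumerate the 28 unordered pairs (i,j) with i<j and classify each by sign(x_j-x_i) * sign(y_j-y_i).
  (1,2):dx=+1,dy=+2->C; (1,3):dx=+5,dy=+5->C; (1,4):dx=-3,dy=-4->C; (1,5):dx=-4,dy=-3->C
  (1,6):dx=+6,dy=+4->C; (1,7):dx=+2,dy=+8->C; (1,8):dx=-1,dy=-6->C; (2,3):dx=+4,dy=+3->C
  (2,4):dx=-4,dy=-6->C; (2,5):dx=-5,dy=-5->C; (2,6):dx=+5,dy=+2->C; (2,7):dx=+1,dy=+6->C
  (2,8):dx=-2,dy=-8->C; (3,4):dx=-8,dy=-9->C; (3,5):dx=-9,dy=-8->C; (3,6):dx=+1,dy=-1->D
  (3,7):dx=-3,dy=+3->D; (3,8):dx=-6,dy=-11->C; (4,5):dx=-1,dy=+1->D; (4,6):dx=+9,dy=+8->C
  (4,7):dx=+5,dy=+12->C; (4,8):dx=+2,dy=-2->D; (5,6):dx=+10,dy=+7->C; (5,7):dx=+6,dy=+11->C
  (5,8):dx=+3,dy=-3->D; (6,7):dx=-4,dy=+4->D; (6,8):dx=-7,dy=-10->C; (7,8):dx=-3,dy=-14->C
Step 2: C = 22, D = 6, total pairs = 28.
Step 3: tau = (C - D)/(n(n-1)/2) = (22 - 6)/28 = 0.571429.
Step 4: Exact two-sided p-value (enumerate n! = 40320 permutations of y under H0): p = 0.061012.
Step 5: alpha = 0.1. reject H0.

tau_b = 0.5714 (C=22, D=6), p = 0.061012, reject H0.


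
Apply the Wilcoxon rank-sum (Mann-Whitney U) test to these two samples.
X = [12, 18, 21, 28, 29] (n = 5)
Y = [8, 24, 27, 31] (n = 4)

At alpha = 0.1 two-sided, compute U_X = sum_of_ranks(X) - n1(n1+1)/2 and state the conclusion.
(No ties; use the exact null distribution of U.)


Step 1: Combine and sort all 9 observations; assign midranks.
sorted (value, group): (8,Y), (12,X), (18,X), (21,X), (24,Y), (27,Y), (28,X), (29,X), (31,Y)
ranks: 8->1, 12->2, 18->3, 21->4, 24->5, 27->6, 28->7, 29->8, 31->9
Step 2: Rank sum for X: R1 = 2 + 3 + 4 + 7 + 8 = 24.
Step 3: U_X = R1 - n1(n1+1)/2 = 24 - 5*6/2 = 24 - 15 = 9.
       U_Y = n1*n2 - U_X = 20 - 9 = 11.
Step 4: No ties, so the exact null distribution of U (based on enumerating the C(9,5) = 126 equally likely rank assignments) gives the two-sided p-value.
Step 5: p-value = 0.904762; compare to alpha = 0.1. fail to reject H0.

U_X = 9, p = 0.904762, fail to reject H0 at alpha = 0.1.


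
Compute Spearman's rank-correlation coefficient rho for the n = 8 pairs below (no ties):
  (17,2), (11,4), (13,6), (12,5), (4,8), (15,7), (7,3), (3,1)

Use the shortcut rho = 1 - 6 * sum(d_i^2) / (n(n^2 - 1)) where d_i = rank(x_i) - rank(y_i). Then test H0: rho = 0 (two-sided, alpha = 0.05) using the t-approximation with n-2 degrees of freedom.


Step 1: Rank x and y separately (midranks; no ties here).
rank(x): 17->8, 11->4, 13->6, 12->5, 4->2, 15->7, 7->3, 3->1
rank(y): 2->2, 4->4, 6->6, 5->5, 8->8, 7->7, 3->3, 1->1
Step 2: d_i = R_x(i) - R_y(i); compute d_i^2.
  (8-2)^2=36, (4-4)^2=0, (6-6)^2=0, (5-5)^2=0, (2-8)^2=36, (7-7)^2=0, (3-3)^2=0, (1-1)^2=0
sum(d^2) = 72.
Step 3: rho = 1 - 6*72 / (8*(8^2 - 1)) = 1 - 432/504 = 0.142857.
Step 4: Under H0, t = rho * sqrt((n-2)/(1-rho^2)) = 0.3536 ~ t(6).
Step 5: Two-sided p-value from the t-distribution with 6 df = 0.735765.
Step 6: alpha = 0.05. fail to reject H0.

rho = 0.1429, p = 0.735765, fail to reject H0 at alpha = 0.05.


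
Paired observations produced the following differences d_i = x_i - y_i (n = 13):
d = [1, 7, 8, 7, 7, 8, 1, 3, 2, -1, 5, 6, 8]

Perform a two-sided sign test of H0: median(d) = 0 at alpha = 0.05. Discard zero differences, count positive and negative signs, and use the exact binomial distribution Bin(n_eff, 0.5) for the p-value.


Step 1: Discard zero differences. Original n = 13; n_eff = number of nonzero differences = 13.
Nonzero differences (with sign): +1, +7, +8, +7, +7, +8, +1, +3, +2, -1, +5, +6, +8
Step 2: Count signs: positive = 12, negative = 1.
Step 3: Under H0: P(positive) = 0.5, so the number of positives S ~ Bin(13, 0.5).
Step 4: Two-sided exact p-value = sum of Bin(13,0.5) probabilities at or below the observed probability = 0.003418.
Step 5: alpha = 0.05. reject H0.

n_eff = 13, pos = 12, neg = 1, p = 0.003418, reject H0.


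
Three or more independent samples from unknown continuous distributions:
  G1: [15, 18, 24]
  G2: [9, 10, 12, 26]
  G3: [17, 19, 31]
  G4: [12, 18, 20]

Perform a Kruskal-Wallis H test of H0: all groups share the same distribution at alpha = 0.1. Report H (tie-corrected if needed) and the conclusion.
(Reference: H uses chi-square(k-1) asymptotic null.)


Step 1: Combine all N = 13 observations and assign midranks.
sorted (value, group, rank): (9,G2,1), (10,G2,2), (12,G2,3.5), (12,G4,3.5), (15,G1,5), (17,G3,6), (18,G1,7.5), (18,G4,7.5), (19,G3,9), (20,G4,10), (24,G1,11), (26,G2,12), (31,G3,13)
Step 2: Sum ranks within each group.
R_1 = 23.5 (n_1 = 3)
R_2 = 18.5 (n_2 = 4)
R_3 = 28 (n_3 = 3)
R_4 = 21 (n_4 = 3)
Step 3: H = 12/(N(N+1)) * sum(R_i^2/n_i) - 3(N+1)
     = 12/(13*14) * (23.5^2/3 + 18.5^2/4 + 28^2/3 + 21^2/3) - 3*14
     = 0.065934 * 677.979 - 42
     = 2.701923.
Step 4: Ties present; correction factor C = 1 - 12/(13^3 - 13) = 0.994505. Corrected H = 2.701923 / 0.994505 = 2.716851.
Step 5: Under H0, H ~ chi^2(3); p-value = 0.437371.
Step 6: alpha = 0.1. fail to reject H0.

H = 2.7169, df = 3, p = 0.437371, fail to reject H0.


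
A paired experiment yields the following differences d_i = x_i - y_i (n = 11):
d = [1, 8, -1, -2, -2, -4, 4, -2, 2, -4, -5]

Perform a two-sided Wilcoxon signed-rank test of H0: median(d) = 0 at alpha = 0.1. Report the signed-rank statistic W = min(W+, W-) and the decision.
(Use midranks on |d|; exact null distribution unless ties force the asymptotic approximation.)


Step 1: Drop any zero differences (none here) and take |d_i|.
|d| = [1, 8, 1, 2, 2, 4, 4, 2, 2, 4, 5]
Step 2: Midrank |d_i| (ties get averaged ranks).
ranks: |1|->1.5, |8|->11, |1|->1.5, |2|->4.5, |2|->4.5, |4|->8, |4|->8, |2|->4.5, |2|->4.5, |4|->8, |5|->10
Step 3: Attach original signs; sum ranks with positive sign and with negative sign.
W+ = 1.5 + 11 + 8 + 4.5 = 25
W- = 1.5 + 4.5 + 4.5 + 8 + 4.5 + 8 + 10 = 41
(Check: W+ + W- = 66 should equal n(n+1)/2 = 66.)
Step 4: Test statistic W = min(W+, W-) = 25.
Step 5: Ties in |d|, so use the tie-corrected normal approximation.
        E[W] = n(n+1)/4 = 11*12/4 = 33.
        Tie groups: |d|=1 (t=2), |d|=2 (t=4), |d|=4 (t=3); sum(t^3 - t) = 90.
        Var[W] = n(n+1)(2n+1)/24 - sum(t^3-t)/48 = 3036/24 - 90/48 = 124.625.
        z = (W - E[W]) / sqrt(Var[W]) = (25 - 33) / 11.1636 = -0.7166.
        Two-sided p = 2*Phi(z) = 0.473610.
Step 6: alpha = 0.1. fail to reject H0.

W+ = 25, W- = 41, W = min = 25, p = 0.473610, fail to reject H0.


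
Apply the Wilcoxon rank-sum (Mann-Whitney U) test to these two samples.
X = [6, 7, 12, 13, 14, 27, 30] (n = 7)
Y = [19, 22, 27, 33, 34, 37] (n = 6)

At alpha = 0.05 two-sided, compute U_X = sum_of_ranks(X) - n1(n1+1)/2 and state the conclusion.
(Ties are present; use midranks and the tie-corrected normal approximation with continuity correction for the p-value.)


Step 1: Combine and sort all 13 observations; assign midranks.
sorted (value, group): (6,X), (7,X), (12,X), (13,X), (14,X), (19,Y), (22,Y), (27,X), (27,Y), (30,X), (33,Y), (34,Y), (37,Y)
ranks: 6->1, 7->2, 12->3, 13->4, 14->5, 19->6, 22->7, 27->8.5, 27->8.5, 30->10, 33->11, 34->12, 37->13
Step 2: Rank sum for X: R1 = 1 + 2 + 3 + 4 + 5 + 8.5 + 10 = 33.5.
Step 3: U_X = R1 - n1(n1+1)/2 = 33.5 - 7*8/2 = 33.5 - 28 = 5.5.
       U_Y = n1*n2 - U_X = 42 - 5.5 = 36.5.
Step 4: Ties are present, so use the tie-corrected normal approximation (with continuity correction) for the p-value.
Step 5: p-value = 0.031888; compare to alpha = 0.05. reject H0.

U_X = 5.5, p = 0.031888, reject H0 at alpha = 0.05.


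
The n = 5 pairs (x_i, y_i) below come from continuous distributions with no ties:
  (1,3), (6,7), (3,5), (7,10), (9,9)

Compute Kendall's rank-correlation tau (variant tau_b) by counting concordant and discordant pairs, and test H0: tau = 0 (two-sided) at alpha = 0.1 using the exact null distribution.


Step 1: Enumerate the 10 unordered pairs (i,j) with i<j and classify each by sign(x_j-x_i) * sign(y_j-y_i).
  (1,2):dx=+5,dy=+4->C; (1,3):dx=+2,dy=+2->C; (1,4):dx=+6,dy=+7->C; (1,5):dx=+8,dy=+6->C
  (2,3):dx=-3,dy=-2->C; (2,4):dx=+1,dy=+3->C; (2,5):dx=+3,dy=+2->C; (3,4):dx=+4,dy=+5->C
  (3,5):dx=+6,dy=+4->C; (4,5):dx=+2,dy=-1->D
Step 2: C = 9, D = 1, total pairs = 10.
Step 3: tau = (C - D)/(n(n-1)/2) = (9 - 1)/10 = 0.800000.
Step 4: Exact two-sided p-value (enumerate n! = 120 permutations of y under H0): p = 0.083333.
Step 5: alpha = 0.1. reject H0.

tau_b = 0.8000 (C=9, D=1), p = 0.083333, reject H0.


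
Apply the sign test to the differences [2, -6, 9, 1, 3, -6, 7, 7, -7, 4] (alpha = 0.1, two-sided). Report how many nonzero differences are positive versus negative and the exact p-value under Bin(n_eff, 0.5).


Step 1: Discard zero differences. Original n = 10; n_eff = number of nonzero differences = 10.
Nonzero differences (with sign): +2, -6, +9, +1, +3, -6, +7, +7, -7, +4
Step 2: Count signs: positive = 7, negative = 3.
Step 3: Under H0: P(positive) = 0.5, so the number of positives S ~ Bin(10, 0.5).
Step 4: Two-sided exact p-value = sum of Bin(10,0.5) probabilities at or below the observed probability = 0.343750.
Step 5: alpha = 0.1. fail to reject H0.

n_eff = 10, pos = 7, neg = 3, p = 0.343750, fail to reject H0.


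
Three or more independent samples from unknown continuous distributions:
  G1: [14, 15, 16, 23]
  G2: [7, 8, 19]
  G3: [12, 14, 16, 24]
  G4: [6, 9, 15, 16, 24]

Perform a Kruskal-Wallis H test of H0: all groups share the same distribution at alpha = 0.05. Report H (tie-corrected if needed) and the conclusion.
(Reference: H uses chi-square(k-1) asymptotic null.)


Step 1: Combine all N = 16 observations and assign midranks.
sorted (value, group, rank): (6,G4,1), (7,G2,2), (8,G2,3), (9,G4,4), (12,G3,5), (14,G1,6.5), (14,G3,6.5), (15,G1,8.5), (15,G4,8.5), (16,G1,11), (16,G3,11), (16,G4,11), (19,G2,13), (23,G1,14), (24,G3,15.5), (24,G4,15.5)
Step 2: Sum ranks within each group.
R_1 = 40 (n_1 = 4)
R_2 = 18 (n_2 = 3)
R_3 = 38 (n_3 = 4)
R_4 = 40 (n_4 = 5)
Step 3: H = 12/(N(N+1)) * sum(R_i^2/n_i) - 3(N+1)
     = 12/(16*17) * (40^2/4 + 18^2/3 + 38^2/4 + 40^2/5) - 3*17
     = 0.044118 * 1189 - 51
     = 1.455882.
Step 4: Ties present; correction factor C = 1 - 42/(16^3 - 16) = 0.989706. Corrected H = 1.455882 / 0.989706 = 1.471025.
Step 5: Under H0, H ~ chi^2(3); p-value = 0.688974.
Step 6: alpha = 0.05. fail to reject H0.

H = 1.4710, df = 3, p = 0.688974, fail to reject H0.


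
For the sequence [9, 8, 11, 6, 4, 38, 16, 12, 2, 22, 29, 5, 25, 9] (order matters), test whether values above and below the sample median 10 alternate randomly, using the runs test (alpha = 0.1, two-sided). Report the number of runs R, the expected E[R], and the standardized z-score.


Step 1: Compute median = 10; label A = above, B = below.
Labels in order: BBABBAAABAABAB  (n_A = 7, n_B = 7)
Step 2: Count runs R = 9.
Step 3: Under H0 (random ordering), E[R] = 2*n_A*n_B/(n_A+n_B) + 1 = 2*7*7/14 + 1 = 8.0000.
        Var[R] = 2*n_A*n_B*(2*n_A*n_B - n_A - n_B) / ((n_A+n_B)^2 * (n_A+n_B-1)) = 8232/2548 = 3.2308.
        SD[R] = 1.7974.
Step 4: Continuity-corrected z = (R - 0.5 - E[R]) / SD[R] = (9 - 0.5 - 8.0000) / 1.7974 = 0.2782.
Step 5: Two-sided p-value via normal approximation = 2*(1 - Phi(|z|)) = 0.780879.
Step 6: alpha = 0.1. fail to reject H0.

R = 9, z = 0.2782, p = 0.780879, fail to reject H0.


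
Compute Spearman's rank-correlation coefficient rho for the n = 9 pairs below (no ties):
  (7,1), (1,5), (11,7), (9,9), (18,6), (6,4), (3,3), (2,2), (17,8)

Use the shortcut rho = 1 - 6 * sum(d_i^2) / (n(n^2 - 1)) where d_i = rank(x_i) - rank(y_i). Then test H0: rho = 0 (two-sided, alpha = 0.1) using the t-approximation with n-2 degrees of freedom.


Step 1: Rank x and y separately (midranks; no ties here).
rank(x): 7->5, 1->1, 11->7, 9->6, 18->9, 6->4, 3->3, 2->2, 17->8
rank(y): 1->1, 5->5, 7->7, 9->9, 6->6, 4->4, 3->3, 2->2, 8->8
Step 2: d_i = R_x(i) - R_y(i); compute d_i^2.
  (5-1)^2=16, (1-5)^2=16, (7-7)^2=0, (6-9)^2=9, (9-6)^2=9, (4-4)^2=0, (3-3)^2=0, (2-2)^2=0, (8-8)^2=0
sum(d^2) = 50.
Step 3: rho = 1 - 6*50 / (9*(9^2 - 1)) = 1 - 300/720 = 0.583333.
Step 4: Under H0, t = rho * sqrt((n-2)/(1-rho^2)) = 1.9001 ~ t(7).
Step 5: Two-sided p-value from the t-distribution with 7 df = 0.099186.
Step 6: alpha = 0.1. reject H0.

rho = 0.5833, p = 0.099186, reject H0 at alpha = 0.1.


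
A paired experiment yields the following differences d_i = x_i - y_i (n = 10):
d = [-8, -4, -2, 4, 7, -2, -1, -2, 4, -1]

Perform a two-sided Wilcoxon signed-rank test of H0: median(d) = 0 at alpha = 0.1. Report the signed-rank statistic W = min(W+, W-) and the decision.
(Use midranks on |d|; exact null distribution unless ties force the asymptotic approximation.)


Step 1: Drop any zero differences (none here) and take |d_i|.
|d| = [8, 4, 2, 4, 7, 2, 1, 2, 4, 1]
Step 2: Midrank |d_i| (ties get averaged ranks).
ranks: |8|->10, |4|->7, |2|->4, |4|->7, |7|->9, |2|->4, |1|->1.5, |2|->4, |4|->7, |1|->1.5
Step 3: Attach original signs; sum ranks with positive sign and with negative sign.
W+ = 7 + 9 + 7 = 23
W- = 10 + 7 + 4 + 4 + 1.5 + 4 + 1.5 = 32
(Check: W+ + W- = 55 should equal n(n+1)/2 = 55.)
Step 4: Test statistic W = min(W+, W-) = 23.
Step 5: Ties in |d|, so use the tie-corrected normal approximation.
        E[W] = n(n+1)/4 = 10*11/4 = 27.5.
        Tie groups: |d|=1 (t=2), |d|=2 (t=3), |d|=4 (t=3); sum(t^3 - t) = 54.
        Var[W] = n(n+1)(2n+1)/24 - sum(t^3-t)/48 = 2310/24 - 54/48 = 95.125.
        z = (W - E[W]) / sqrt(Var[W]) = (23 - 27.5) / 9.7532 = -0.4614.
        Two-sided p = 2*Phi(z) = 0.644521.
Step 6: alpha = 0.1. fail to reject H0.

W+ = 23, W- = 32, W = min = 23, p = 0.644521, fail to reject H0.


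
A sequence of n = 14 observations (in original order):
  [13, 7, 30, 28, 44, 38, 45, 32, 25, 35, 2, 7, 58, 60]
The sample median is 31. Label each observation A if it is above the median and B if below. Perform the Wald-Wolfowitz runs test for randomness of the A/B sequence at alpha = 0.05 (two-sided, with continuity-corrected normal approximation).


Step 1: Compute median = 31; label A = above, B = below.
Labels in order: BBBBAAAABABBAA  (n_A = 7, n_B = 7)
Step 2: Count runs R = 6.
Step 3: Under H0 (random ordering), E[R] = 2*n_A*n_B/(n_A+n_B) + 1 = 2*7*7/14 + 1 = 8.0000.
        Var[R] = 2*n_A*n_B*(2*n_A*n_B - n_A - n_B) / ((n_A+n_B)^2 * (n_A+n_B-1)) = 8232/2548 = 3.2308.
        SD[R] = 1.7974.
Step 4: Continuity-corrected z = (R + 0.5 - E[R]) / SD[R] = (6 + 0.5 - 8.0000) / 1.7974 = -0.8345.
Step 5: Two-sided p-value via normal approximation = 2*(1 - Phi(|z|)) = 0.403986.
Step 6: alpha = 0.05. fail to reject H0.

R = 6, z = -0.8345, p = 0.403986, fail to reject H0.


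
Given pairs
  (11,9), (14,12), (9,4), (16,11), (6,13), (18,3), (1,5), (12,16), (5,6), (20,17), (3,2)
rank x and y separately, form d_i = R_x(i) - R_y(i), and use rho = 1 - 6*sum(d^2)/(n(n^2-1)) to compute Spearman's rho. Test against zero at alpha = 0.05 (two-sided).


Step 1: Rank x and y separately (midranks; no ties here).
rank(x): 11->6, 14->8, 9->5, 16->9, 6->4, 18->10, 1->1, 12->7, 5->3, 20->11, 3->2
rank(y): 9->6, 12->8, 4->3, 11->7, 13->9, 3->2, 5->4, 16->10, 6->5, 17->11, 2->1
Step 2: d_i = R_x(i) - R_y(i); compute d_i^2.
  (6-6)^2=0, (8-8)^2=0, (5-3)^2=4, (9-7)^2=4, (4-9)^2=25, (10-2)^2=64, (1-4)^2=9, (7-10)^2=9, (3-5)^2=4, (11-11)^2=0, (2-1)^2=1
sum(d^2) = 120.
Step 3: rho = 1 - 6*120 / (11*(11^2 - 1)) = 1 - 720/1320 = 0.454545.
Step 4: Under H0, t = rho * sqrt((n-2)/(1-rho^2)) = 1.5309 ~ t(9).
Step 5: Two-sided p-value from the t-distribution with 9 df = 0.160145.
Step 6: alpha = 0.05. fail to reject H0.

rho = 0.4545, p = 0.160145, fail to reject H0 at alpha = 0.05.


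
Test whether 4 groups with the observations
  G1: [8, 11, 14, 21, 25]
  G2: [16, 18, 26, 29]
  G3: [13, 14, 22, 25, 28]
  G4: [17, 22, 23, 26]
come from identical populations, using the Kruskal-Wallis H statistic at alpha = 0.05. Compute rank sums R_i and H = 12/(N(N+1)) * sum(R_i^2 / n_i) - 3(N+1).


Step 1: Combine all N = 18 observations and assign midranks.
sorted (value, group, rank): (8,G1,1), (11,G1,2), (13,G3,3), (14,G1,4.5), (14,G3,4.5), (16,G2,6), (17,G4,7), (18,G2,8), (21,G1,9), (22,G3,10.5), (22,G4,10.5), (23,G4,12), (25,G1,13.5), (25,G3,13.5), (26,G2,15.5), (26,G4,15.5), (28,G3,17), (29,G2,18)
Step 2: Sum ranks within each group.
R_1 = 30 (n_1 = 5)
R_2 = 47.5 (n_2 = 4)
R_3 = 48.5 (n_3 = 5)
R_4 = 45 (n_4 = 4)
Step 3: H = 12/(N(N+1)) * sum(R_i^2/n_i) - 3(N+1)
     = 12/(18*19) * (30^2/5 + 47.5^2/4 + 48.5^2/5 + 45^2/4) - 3*19
     = 0.035088 * 1720.76 - 57
     = 3.377632.
Step 4: Ties present; correction factor C = 1 - 24/(18^3 - 18) = 0.995872. Corrected H = 3.377632 / 0.995872 = 3.391632.
Step 5: Under H0, H ~ chi^2(3); p-value = 0.335091.
Step 6: alpha = 0.05. fail to reject H0.

H = 3.3916, df = 3, p = 0.335091, fail to reject H0.


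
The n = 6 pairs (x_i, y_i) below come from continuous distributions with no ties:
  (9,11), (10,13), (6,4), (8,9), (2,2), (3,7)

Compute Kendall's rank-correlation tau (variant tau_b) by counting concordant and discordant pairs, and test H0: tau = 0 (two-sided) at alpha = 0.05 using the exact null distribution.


Step 1: Enumerate the 15 unordered pairs (i,j) with i<j and classify each by sign(x_j-x_i) * sign(y_j-y_i).
  (1,2):dx=+1,dy=+2->C; (1,3):dx=-3,dy=-7->C; (1,4):dx=-1,dy=-2->C; (1,5):dx=-7,dy=-9->C
  (1,6):dx=-6,dy=-4->C; (2,3):dx=-4,dy=-9->C; (2,4):dx=-2,dy=-4->C; (2,5):dx=-8,dy=-11->C
  (2,6):dx=-7,dy=-6->C; (3,4):dx=+2,dy=+5->C; (3,5):dx=-4,dy=-2->C; (3,6):dx=-3,dy=+3->D
  (4,5):dx=-6,dy=-7->C; (4,6):dx=-5,dy=-2->C; (5,6):dx=+1,dy=+5->C
Step 2: C = 14, D = 1, total pairs = 15.
Step 3: tau = (C - D)/(n(n-1)/2) = (14 - 1)/15 = 0.866667.
Step 4: Exact two-sided p-value (enumerate n! = 720 permutations of y under H0): p = 0.016667.
Step 5: alpha = 0.05. reject H0.

tau_b = 0.8667 (C=14, D=1), p = 0.016667, reject H0.


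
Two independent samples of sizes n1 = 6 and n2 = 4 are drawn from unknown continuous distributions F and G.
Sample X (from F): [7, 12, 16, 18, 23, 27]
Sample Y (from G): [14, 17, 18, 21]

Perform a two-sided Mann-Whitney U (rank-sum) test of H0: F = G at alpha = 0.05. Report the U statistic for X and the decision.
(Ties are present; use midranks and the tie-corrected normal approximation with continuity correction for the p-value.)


Step 1: Combine and sort all 10 observations; assign midranks.
sorted (value, group): (7,X), (12,X), (14,Y), (16,X), (17,Y), (18,X), (18,Y), (21,Y), (23,X), (27,X)
ranks: 7->1, 12->2, 14->3, 16->4, 17->5, 18->6.5, 18->6.5, 21->8, 23->9, 27->10
Step 2: Rank sum for X: R1 = 1 + 2 + 4 + 6.5 + 9 + 10 = 32.5.
Step 3: U_X = R1 - n1(n1+1)/2 = 32.5 - 6*7/2 = 32.5 - 21 = 11.5.
       U_Y = n1*n2 - U_X = 24 - 11.5 = 12.5.
Step 4: Ties are present, so use the tie-corrected normal approximation (with continuity correction) for the p-value.
Step 5: p-value = 1.000000; compare to alpha = 0.05. fail to reject H0.

U_X = 11.5, p = 1.000000, fail to reject H0 at alpha = 0.05.


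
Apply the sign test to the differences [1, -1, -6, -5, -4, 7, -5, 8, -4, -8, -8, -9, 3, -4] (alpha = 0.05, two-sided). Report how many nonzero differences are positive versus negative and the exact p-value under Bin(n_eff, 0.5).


Step 1: Discard zero differences. Original n = 14; n_eff = number of nonzero differences = 14.
Nonzero differences (with sign): +1, -1, -6, -5, -4, +7, -5, +8, -4, -8, -8, -9, +3, -4
Step 2: Count signs: positive = 4, negative = 10.
Step 3: Under H0: P(positive) = 0.5, so the number of positives S ~ Bin(14, 0.5).
Step 4: Two-sided exact p-value = sum of Bin(14,0.5) probabilities at or below the observed probability = 0.179565.
Step 5: alpha = 0.05. fail to reject H0.

n_eff = 14, pos = 4, neg = 10, p = 0.179565, fail to reject H0.


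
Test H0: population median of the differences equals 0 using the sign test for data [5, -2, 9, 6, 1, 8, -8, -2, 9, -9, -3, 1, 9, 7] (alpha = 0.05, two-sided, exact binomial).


Step 1: Discard zero differences. Original n = 14; n_eff = number of nonzero differences = 14.
Nonzero differences (with sign): +5, -2, +9, +6, +1, +8, -8, -2, +9, -9, -3, +1, +9, +7
Step 2: Count signs: positive = 9, negative = 5.
Step 3: Under H0: P(positive) = 0.5, so the number of positives S ~ Bin(14, 0.5).
Step 4: Two-sided exact p-value = sum of Bin(14,0.5) probabilities at or below the observed probability = 0.423950.
Step 5: alpha = 0.05. fail to reject H0.

n_eff = 14, pos = 9, neg = 5, p = 0.423950, fail to reject H0.


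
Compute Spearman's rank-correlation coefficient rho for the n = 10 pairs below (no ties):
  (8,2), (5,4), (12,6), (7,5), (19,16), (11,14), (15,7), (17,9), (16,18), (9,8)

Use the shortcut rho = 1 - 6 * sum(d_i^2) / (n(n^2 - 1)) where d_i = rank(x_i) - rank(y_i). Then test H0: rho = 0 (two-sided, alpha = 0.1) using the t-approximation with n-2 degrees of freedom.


Step 1: Rank x and y separately (midranks; no ties here).
rank(x): 8->3, 5->1, 12->6, 7->2, 19->10, 11->5, 15->7, 17->9, 16->8, 9->4
rank(y): 2->1, 4->2, 6->4, 5->3, 16->9, 14->8, 7->5, 9->7, 18->10, 8->6
Step 2: d_i = R_x(i) - R_y(i); compute d_i^2.
  (3-1)^2=4, (1-2)^2=1, (6-4)^2=4, (2-3)^2=1, (10-9)^2=1, (5-8)^2=9, (7-5)^2=4, (9-7)^2=4, (8-10)^2=4, (4-6)^2=4
sum(d^2) = 36.
Step 3: rho = 1 - 6*36 / (10*(10^2 - 1)) = 1 - 216/990 = 0.781818.
Step 4: Under H0, t = rho * sqrt((n-2)/(1-rho^2)) = 3.5466 ~ t(8).
Step 5: Two-sided p-value from the t-distribution with 8 df = 0.007547.
Step 6: alpha = 0.1. reject H0.

rho = 0.7818, p = 0.007547, reject H0 at alpha = 0.1.


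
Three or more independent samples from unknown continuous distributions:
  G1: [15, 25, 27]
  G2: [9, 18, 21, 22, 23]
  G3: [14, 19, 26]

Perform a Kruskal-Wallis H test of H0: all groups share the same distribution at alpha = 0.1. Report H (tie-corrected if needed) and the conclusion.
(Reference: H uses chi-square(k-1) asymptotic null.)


Step 1: Combine all N = 11 observations and assign midranks.
sorted (value, group, rank): (9,G2,1), (14,G3,2), (15,G1,3), (18,G2,4), (19,G3,5), (21,G2,6), (22,G2,7), (23,G2,8), (25,G1,9), (26,G3,10), (27,G1,11)
Step 2: Sum ranks within each group.
R_1 = 23 (n_1 = 3)
R_2 = 26 (n_2 = 5)
R_3 = 17 (n_3 = 3)
Step 3: H = 12/(N(N+1)) * sum(R_i^2/n_i) - 3(N+1)
     = 12/(11*12) * (23^2/3 + 26^2/5 + 17^2/3) - 3*12
     = 0.090909 * 407.867 - 36
     = 1.078788.
Step 4: No ties, so H is used without correction.
Step 5: Under H0, H ~ chi^2(2); p-value = 0.583102.
Step 6: alpha = 0.1. fail to reject H0.

H = 1.0788, df = 2, p = 0.583102, fail to reject H0.


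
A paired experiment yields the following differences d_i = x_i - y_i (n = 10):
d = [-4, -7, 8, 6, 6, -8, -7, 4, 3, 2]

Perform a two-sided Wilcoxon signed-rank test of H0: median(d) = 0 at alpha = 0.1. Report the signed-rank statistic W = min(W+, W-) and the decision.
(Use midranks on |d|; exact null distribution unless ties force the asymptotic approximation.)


Step 1: Drop any zero differences (none here) and take |d_i|.
|d| = [4, 7, 8, 6, 6, 8, 7, 4, 3, 2]
Step 2: Midrank |d_i| (ties get averaged ranks).
ranks: |4|->3.5, |7|->7.5, |8|->9.5, |6|->5.5, |6|->5.5, |8|->9.5, |7|->7.5, |4|->3.5, |3|->2, |2|->1
Step 3: Attach original signs; sum ranks with positive sign and with negative sign.
W+ = 9.5 + 5.5 + 5.5 + 3.5 + 2 + 1 = 27
W- = 3.5 + 7.5 + 9.5 + 7.5 = 28
(Check: W+ + W- = 55 should equal n(n+1)/2 = 55.)
Step 4: Test statistic W = min(W+, W-) = 27.
Step 5: Ties in |d|, so use the tie-corrected normal approximation.
        E[W] = n(n+1)/4 = 10*11/4 = 27.5.
        Tie groups: |d|=4 (t=2), |d|=6 (t=2), |d|=7 (t=2), |d|=8 (t=2); sum(t^3 - t) = 24.
        Var[W] = n(n+1)(2n+1)/24 - sum(t^3-t)/48 = 2310/24 - 24/48 = 95.75.
        z = (W - E[W]) / sqrt(Var[W]) = (27 - 27.5) / 9.7852 = -0.0511.
        Two-sided p = 2*Phi(z) = 0.959248.
Step 6: alpha = 0.1. fail to reject H0.

W+ = 27, W- = 28, W = min = 27, p = 0.959248, fail to reject H0.


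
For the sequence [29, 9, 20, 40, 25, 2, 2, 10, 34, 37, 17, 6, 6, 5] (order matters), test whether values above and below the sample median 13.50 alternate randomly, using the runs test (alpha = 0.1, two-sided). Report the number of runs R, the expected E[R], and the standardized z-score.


Step 1: Compute median = 13.50; label A = above, B = below.
Labels in order: ABAAABBBAAABBB  (n_A = 7, n_B = 7)
Step 2: Count runs R = 6.
Step 3: Under H0 (random ordering), E[R] = 2*n_A*n_B/(n_A+n_B) + 1 = 2*7*7/14 + 1 = 8.0000.
        Var[R] = 2*n_A*n_B*(2*n_A*n_B - n_A - n_B) / ((n_A+n_B)^2 * (n_A+n_B-1)) = 8232/2548 = 3.2308.
        SD[R] = 1.7974.
Step 4: Continuity-corrected z = (R + 0.5 - E[R]) / SD[R] = (6 + 0.5 - 8.0000) / 1.7974 = -0.8345.
Step 5: Two-sided p-value via normal approximation = 2*(1 - Phi(|z|)) = 0.403986.
Step 6: alpha = 0.1. fail to reject H0.

R = 6, z = -0.8345, p = 0.403986, fail to reject H0.


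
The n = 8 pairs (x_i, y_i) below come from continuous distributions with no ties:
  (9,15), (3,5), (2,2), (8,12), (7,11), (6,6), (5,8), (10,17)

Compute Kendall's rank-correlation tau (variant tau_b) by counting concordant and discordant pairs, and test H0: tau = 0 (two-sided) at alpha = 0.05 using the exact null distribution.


Step 1: Enumerate the 28 unordered pairs (i,j) with i<j and classify each by sign(x_j-x_i) * sign(y_j-y_i).
  (1,2):dx=-6,dy=-10->C; (1,3):dx=-7,dy=-13->C; (1,4):dx=-1,dy=-3->C; (1,5):dx=-2,dy=-4->C
  (1,6):dx=-3,dy=-9->C; (1,7):dx=-4,dy=-7->C; (1,8):dx=+1,dy=+2->C; (2,3):dx=-1,dy=-3->C
  (2,4):dx=+5,dy=+7->C; (2,5):dx=+4,dy=+6->C; (2,6):dx=+3,dy=+1->C; (2,7):dx=+2,dy=+3->C
  (2,8):dx=+7,dy=+12->C; (3,4):dx=+6,dy=+10->C; (3,5):dx=+5,dy=+9->C; (3,6):dx=+4,dy=+4->C
  (3,7):dx=+3,dy=+6->C; (3,8):dx=+8,dy=+15->C; (4,5):dx=-1,dy=-1->C; (4,6):dx=-2,dy=-6->C
  (4,7):dx=-3,dy=-4->C; (4,8):dx=+2,dy=+5->C; (5,6):dx=-1,dy=-5->C; (5,7):dx=-2,dy=-3->C
  (5,8):dx=+3,dy=+6->C; (6,7):dx=-1,dy=+2->D; (6,8):dx=+4,dy=+11->C; (7,8):dx=+5,dy=+9->C
Step 2: C = 27, D = 1, total pairs = 28.
Step 3: tau = (C - D)/(n(n-1)/2) = (27 - 1)/28 = 0.928571.
Step 4: Exact two-sided p-value (enumerate n! = 40320 permutations of y under H0): p = 0.000397.
Step 5: alpha = 0.05. reject H0.

tau_b = 0.9286 (C=27, D=1), p = 0.000397, reject H0.
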